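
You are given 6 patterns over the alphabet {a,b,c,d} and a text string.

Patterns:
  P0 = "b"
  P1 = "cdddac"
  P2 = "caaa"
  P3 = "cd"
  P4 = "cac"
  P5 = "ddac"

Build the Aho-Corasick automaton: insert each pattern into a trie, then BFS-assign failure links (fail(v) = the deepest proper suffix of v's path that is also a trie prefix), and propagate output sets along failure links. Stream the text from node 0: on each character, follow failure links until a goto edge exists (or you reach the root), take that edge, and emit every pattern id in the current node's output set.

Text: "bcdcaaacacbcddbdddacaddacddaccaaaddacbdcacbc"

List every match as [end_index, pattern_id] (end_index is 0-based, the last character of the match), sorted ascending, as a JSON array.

Construct AC machine:
Trie nodes:
  0='ε' goto b→1 c→2 d→12
  1='b' goto ·  [P0 ends]
  2='c' goto a→8 d→3
  3='cd' goto d→4  [P3 ends]
  4='cdd' goto d→5
  5='cddd' goto a→6
  6='cddda' goto c→7
  7='cdddac' goto ·  [P1 ends]
  8='ca' goto a→9 c→11
  9='caa' goto a→10
  10='caaa' goto ·  [P2 ends]
  11='cac' goto ·  [P4 ends]
  12='d' goto d→13
  13='dd' goto a→14
  14='dda' goto c→15
  15='ddac' goto ·  [P5 ends]

BFS fail/out derivation:
  n1('b'): parent n0 fail=0; on 'b' 0 → fail=0;  out {0}∪∅={0}
  n2('c'): parent n0 fail=0; on 'c' 0 → fail=0;  out ∅∪∅=∅
  n12('d'): parent n0 fail=0; on 'd' 0 → fail=0;  out ∅∪∅=∅
  n3('cd'): parent n2 fail=0; on 'd' 0 → fail=12;  out {3}∪∅={3}
  n8('ca'): parent n2 fail=0; on 'a' 0 → fail=0;  out ∅∪∅=∅
  n13('dd'): parent n12 fail=0; on 'd' 0 → fail=12;  out ∅∪∅=∅
  n4('cdd'): parent n3 fail=12; on 'd' 12 → fail=13;  out ∅∪∅=∅
  n9('caa'): parent n8 fail=0; on 'a' 0 → fail=0;  out ∅∪∅=∅
  n11('cac'): parent n8 fail=0; on 'c' 0 → fail=2;  out {4}∪∅={4}
  n14('dda'): parent n13 fail=12; on 'a' 12→0 → fail=0;  out ∅∪∅=∅
  n5('cddd'): parent n4 fail=13; on 'd' 13→12 → fail=13;  out ∅∪∅=∅
  n10('caaa'): parent n9 fail=0; on 'a' 0 → fail=0;  out {2}∪∅={2}
  n15('ddac'): parent n14 fail=0; on 'c' 0 → fail=2;  out {5}∪∅={5}
  n6('cddda'): parent n5 fail=13; on 'a' 13 → fail=14;  out ∅∪∅=∅
  n7('cdddac'): parent n6 fail=14; on 'c' 14 → fail=15;  out {1}∪{5}={1,5}

Run:
[0] read 'b'  n0⇒n1  → match P0@[0:0]
[1] read 'c'  n1⇒n2 ·f
[2] read 'd'  n2⇒n3  → match P3@[1:2]
[3] read 'c'  n3⇒n2 ·f
[4] read 'a'  n2⇒n8
[5] read 'a'  n8⇒n9
[6] read 'a'  n9⇒n10  → match P2@[3:6]
[7] read 'c'  n10⇒n2 ·f
[8] read 'a'  n2⇒n8
[9] read 'c'  n8⇒n11  → match P4@[7:9]
[10] read 'b'  n11⇒n1 ·f  → match P0@[10:10]
[11] read 'c'  n1⇒n2 ·f
[12] read 'd'  n2⇒n3  → match P3@[11:12]
[13] read 'd'  n3⇒n4
[14] read 'b'  n4⇒n1 ·f  → match P0@[14:14]
[15] read 'd'  n1⇒n12 ·f
[16] read 'd'  n12⇒n13
[17] read 'd'  n13⇒n13 ·f
[18] read 'a'  n13⇒n14
[19] read 'c'  n14⇒n15  → match P5@[16:19]
[20] read 'a'  n15⇒n8 ·f
[21] read 'd'  n8⇒n12 ·f
[22] read 'd'  n12⇒n13
[23] read 'a'  n13⇒n14
[24] read 'c'  n14⇒n15  → match P5@[21:24]
[25] read 'd'  n15⇒n3 ·f  → match P3@[24:25]
[26] read 'd'  n3⇒n4
[27] read 'a'  n4⇒n14 ·f
[28] read 'c'  n14⇒n15  → match P5@[25:28]
[29] read 'c'  n15⇒n2 ·f
[30] read 'a'  n2⇒n8
[31] read 'a'  n8⇒n9
[32] read 'a'  n9⇒n10  → match P2@[29:32]
[33] read 'd'  n10⇒n12 ·f
[34] read 'd'  n12⇒n13
[35] read 'a'  n13⇒n14
[36] read 'c'  n14⇒n15  → match P5@[33:36]
[37] read 'b'  n15⇒n1 ·f  → match P0@[37:37]
[38] read 'd'  n1⇒n12 ·f
[39] read 'c'  n12⇒n2 ·f
[40] read 'a'  n2⇒n8
[41] read 'c'  n8⇒n11  → match P4@[39:41]
[42] read 'b'  n11⇒n1 ·f  → match P0@[42:42]
[43] read 'c'  n1⇒n2 ·f

Result: [[0,0],[2,3],[6,2],[9,4],[10,0],[12,3],[14,0],[19,5],[24,5],[25,3],[28,5],[32,2],[36,5],[37,0],[41,4],[42,0]]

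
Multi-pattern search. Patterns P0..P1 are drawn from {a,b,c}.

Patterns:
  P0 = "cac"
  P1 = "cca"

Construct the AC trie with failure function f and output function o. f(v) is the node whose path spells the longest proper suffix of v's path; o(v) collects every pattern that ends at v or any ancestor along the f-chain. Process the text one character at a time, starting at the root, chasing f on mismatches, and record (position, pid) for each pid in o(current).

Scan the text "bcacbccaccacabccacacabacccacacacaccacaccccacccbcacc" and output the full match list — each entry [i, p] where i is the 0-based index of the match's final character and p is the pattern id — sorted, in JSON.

Build:
Trie (insert patterns):
  n0 'ε': c→1
  n1 'c': a→2 c→4
  n2 'ca': c→3
  n3 'cac': ·  ←P0
  n4 'cc': a→5
  n5 'cca': ·  ←P1

BFS fail/out derivation:
  fail(1) 'c': from fail(0)=0 chase 'c': 0 ⇒ 0;  out=∅∪out(0)=∅
  fail(2) 'ca': from fail(1)=0 chase 'a': 0 ⇒ 0;  out=∅∪out(0)=∅
  fail(4) 'cc': from fail(1)=0 chase 'c': 0 ⇒ 1;  out=∅∪out(1)=∅
  fail(3) 'cac': from fail(2)=0 chase 'c': 0 ⇒ 1;  out={0}∪out(1)={0}
  fail(5) 'cca': from fail(4)=1 chase 'a': 1 ⇒ 2;  out={1}∪out(2)={1}

Scan:
i=0 'b': node 0→0
i=1 'c': node 0→1
i=2 'a': node 1→2
i=3 'c': node 2→3  → match P0@[1:3]
i=4 'b': node 3→0 ·f
i=5 'c': node 0→1
i=6 'c': node 1→4
i=7 'a': node 4→5  → match P1@[5:7]
i=8 'c': node 5→3 ·f  → match P0@[6:8]
i=9 'c': node 3→4 ·f
i=10 'a': node 4→5  → match P1@[8:10]
i=11 'c': node 5→3 ·f  → match P0@[9:11]
i=12 'a': node 3→2 ·f
i=13 'b': node 2→0 ·f
i=14 'c': node 0→1
i=15 'c': node 1→4
i=16 'a': node 4→5  → match P1@[14:16]
i=17 'c': node 5→3 ·f  → match P0@[15:17]
i=18 'a': node 3→2 ·f
i=19 'c': node 2→3  → match P0@[17:19]
i=20 'a': node 3→2 ·f
i=21 'b': node 2→0 ·f
i=22 'a': node 0→0
i=23 'c': node 0→1
i=24 'c': node 1→4
i=25 'c': node 4→4 ·f
i=26 'a': node 4→5  → match P1@[24:26]
i=27 'c': node 5→3 ·f  → match P0@[25:27]
i=28 'a': node 3→2 ·f
i=29 'c': node 2→3  → match P0@[27:29]
i=30 'a': node 3→2 ·f
i=31 'c': node 2→3  → match P0@[29:31]
i=32 'a': node 3→2 ·f
i=33 'c': node 2→3  → match P0@[31:33]
i=34 'c': node 3→4 ·f
i=35 'a': node 4→5  → match P1@[33:35]
i=36 'c': node 5→3 ·f  → match P0@[34:36]
i=37 'a': node 3→2 ·f
i=38 'c': node 2→3  → match P0@[36:38]
i=39 'c': node 3→4 ·f
i=40 'c': node 4→4 ·f
i=41 'c': node 4→4 ·f
i=42 'a': node 4→5  → match P1@[40:42]
i=43 'c': node 5→3 ·f  → match P0@[41:43]
i=44 'c': node 3→4 ·f
i=45 'c': node 4→4 ·f
i=46 'b': node 4→0 ·f
i=47 'c': node 0→1
i=48 'a': node 1→2
i=49 'c': node 2→3  → match P0@[47:49]
i=50 'c': node 3→4 ·f

Matches: [[3,0],[7,1],[8,0],[10,1],[11,0],[16,1],[17,0],[19,0],[26,1],[27,0],[29,0],[31,0],[33,0],[35,1],[36,0],[38,0],[42,1],[43,0],[49,0]]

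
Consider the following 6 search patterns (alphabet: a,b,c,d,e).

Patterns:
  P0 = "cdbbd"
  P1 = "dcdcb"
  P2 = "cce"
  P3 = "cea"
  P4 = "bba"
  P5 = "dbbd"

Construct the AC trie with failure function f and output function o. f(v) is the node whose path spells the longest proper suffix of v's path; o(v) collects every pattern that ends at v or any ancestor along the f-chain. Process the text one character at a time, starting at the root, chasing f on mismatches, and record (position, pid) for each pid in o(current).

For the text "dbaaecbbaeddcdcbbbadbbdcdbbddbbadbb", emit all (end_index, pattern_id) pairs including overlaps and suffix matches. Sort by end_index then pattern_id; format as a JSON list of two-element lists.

Build:
Trie nodes:
  n0 'ε': b→15 c→1 d→6
  n1 'c': c→11 d→2 e→13
  n2 'cd': b→3
  n3 'cdb': b→4
  n4 'cdbb': d→5
  n5 'cdbbd': ·  [P0 ends]
  n6 'd': b→18 c→7
  n7 'dc': d→8
  n8 'dcd': c→9
  n9 'dcdc': b→10
  n10 'dcdcb': ·  [P1 ends]
  n11 'cc': e→12
  n12 'cce': ·  [P2 ends]
  n13 'ce': a→14
  n14 'cea': ·  [P3 ends]
  n15 'b': b→16
  n16 'bb': a→17
  n17 'bba': ·  [P4 ends]
  n18 'db': b→19
  n19 'dbb': d→20
  n20 'dbbd': ·  [P5 ends]

Failure links (BFS by depth):
  fail(1) 'c': from fail(0)=0 chase 'c': 0 ⇒ 0;  out=∅∪out(0)=∅
  fail(6) 'd': from fail(0)=0 chase 'd': 0 ⇒ 0;  out=∅∪out(0)=∅
  fail(15) 'b': from fail(0)=0 chase 'b': 0 ⇒ 0;  out=∅∪out(0)=∅
  fail(2) 'cd': from fail(1)=0 chase 'd': 0 ⇒ 6;  out=∅∪out(6)=∅
  fail(7) 'dc': from fail(6)=0 chase 'c': 0 ⇒ 1;  out=∅∪out(1)=∅
  fail(11) 'cc': from fail(1)=0 chase 'c': 0 ⇒ 1;  out=∅∪out(1)=∅
  fail(13) 'ce': from fail(1)=0 chase 'e': 0 ⇒ 0;  out=∅∪out(0)=∅
  fail(16) 'bb': from fail(15)=0 chase 'b': 0 ⇒ 15;  out=∅∪out(15)=∅
  fail(18) 'db': from fail(6)=0 chase 'b': 0 ⇒ 15;  out=∅∪out(15)=∅
  fail(3) 'cdb': from fail(2)=6 chase 'b': 6 ⇒ 18;  out=∅∪out(18)=∅
  fail(8) 'dcd': from fail(7)=1 chase 'd': 1 ⇒ 2;  out=∅∪out(2)=∅
  fail(12) 'cce': from fail(11)=1 chase 'e': 1 ⇒ 13;  out={2}∪out(13)={2}
  fail(14) 'cea': from fail(13)=0 chase 'a': 0 ⇒ 0;  out={3}∪out(0)={3}
  fail(17) 'bba': from fail(16)=15 chase 'a': 15→0 ⇒ 0;  out={4}∪out(0)={4}
  fail(19) 'dbb': from fail(18)=15 chase 'b': 15 ⇒ 16;  out=∅∪out(16)=∅
  fail(4) 'cdbb': from fail(3)=18 chase 'b': 18 ⇒ 19;  out=∅∪out(19)=∅
  fail(9) 'dcdc': from fail(8)=2 chase 'c': 2→6 ⇒ 7;  out=∅∪out(7)=∅
  fail(20) 'dbbd': from fail(19)=16 chase 'd': 16→15→0 ⇒ 6;  out={5}∪out(6)={5}
  fail(5) 'cdbbd': from fail(4)=19 chase 'd': 19 ⇒ 20;  out={0}∪out(20)={0,5}
  fail(10) 'dcdcb': from fail(9)=7 chase 'b': 7→1→0 ⇒ 15;  out={1}∪out(15)={1}

Scan:
i=0 'd': node 0→6
i=1 'b': node 6→18
i=2 'a': node 18→0 (fail-walked)
i=3 'a': node 0→0
i=4 'e': node 0→0
i=5 'c': node 0→1
i=6 'b': node 1→15 (fail-walked)
i=7 'b': node 15→16
i=8 'a': node 16→17  emit P4@[6:8]
i=9 'e': node 17→0 (fail-walked)
i=10 'd': node 0→6
i=11 'd': node 6→6 (fail-walked)
i=12 'c': node 6→7
i=13 'd': node 7→8
i=14 'c': node 8→9
i=15 'b': node 9→10  emit P1@[11:15]
i=16 'b': node 10→16 (fail-walked)
i=17 'b': node 16→16 (fail-walked)
i=18 'a': node 16→17  emit P4@[16:18]
i=19 'd': node 17→6 (fail-walked)
i=20 'b': node 6→18
i=21 'b': node 18→19
i=22 'd': node 19→20  emit P5@[19:22]
i=23 'c': node 20→7 (fail-walked)
i=24 'd': node 7→8
i=25 'b': node 8→3 (fail-walked)
i=26 'b': node 3→4
i=27 'd': node 4→5  emit P0@[23:27],P5@[24:27]
i=28 'd': node 5→6 (fail-walked)
i=29 'b': node 6→18
i=30 'b': node 18→19
i=31 'a': node 19→17 (fail-walked)  emit P4@[29:31]
i=32 'd': node 17→6 (fail-walked)
i=33 'b': node 6→18
i=34 'b': node 18→19

All matches (sorted): [[8,4],[15,1],[18,4],[22,5],[27,0],[27,5],[31,4]]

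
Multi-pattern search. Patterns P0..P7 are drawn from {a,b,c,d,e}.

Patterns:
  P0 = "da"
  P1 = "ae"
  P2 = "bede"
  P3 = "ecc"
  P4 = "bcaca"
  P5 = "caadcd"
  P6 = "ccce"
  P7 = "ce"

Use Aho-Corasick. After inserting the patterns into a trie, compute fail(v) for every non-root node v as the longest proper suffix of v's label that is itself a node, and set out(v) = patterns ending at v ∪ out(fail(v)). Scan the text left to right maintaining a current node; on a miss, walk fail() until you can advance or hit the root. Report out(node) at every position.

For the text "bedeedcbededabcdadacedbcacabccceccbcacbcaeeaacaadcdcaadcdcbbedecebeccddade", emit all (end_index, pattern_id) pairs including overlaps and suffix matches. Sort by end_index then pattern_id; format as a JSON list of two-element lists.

Build automaton:
Trie nodes:
  n0 'ε': a→3 b→5 c→16 d→1 e→9
  n1 'd': a→2
  n2 'da': ·  [P0 ends]
  n3 'a': e→4
  n4 'ae': ·  [P1 ends]
  n5 'b': c→12 e→6
  n6 'be': d→7
  n7 'bed': e→8
  n8 'bede': ·  [P2 ends]
  n9 'e': c→10
  n10 'ec': c→11
  n11 'ecc': ·  [P3 ends]
  n12 'bc': a→13
  n13 'bca': c→14
  n14 'bcac': a→15
  n15 'bcaca': ·  [P4 ends]
  n16 'c': a→17 c→22 e→25
  n17 'ca': a→18
  n18 'caa': d→19
  n19 'caad': c→20
  n20 'caadc': d→21
  n21 'caadcd': ·  [P5 ends]
  n22 'cc': c→23
  n23 'ccc': e→24
  n24 'ccce': ·  [P6 ends]
  n25 'ce': ·  [P7 ends]

BFS fail/out derivation:
  fail(1) 'd': from fail(0)=0 chase 'd': 0 ⇒ 0;  out=∅∪out(0)=∅
  fail(3) 'a': from fail(0)=0 chase 'a': 0 ⇒ 0;  out=∅∪out(0)=∅
  fail(5) 'b': from fail(0)=0 chase 'b': 0 ⇒ 0;  out=∅∪out(0)=∅
  fail(9) 'e': from fail(0)=0 chase 'e': 0 ⇒ 0;  out=∅∪out(0)=∅
  fail(16) 'c': from fail(0)=0 chase 'c': 0 ⇒ 0;  out=∅∪out(0)=∅
  fail(2) 'da': from fail(1)=0 chase 'a': 0 ⇒ 3;  out={0}∪out(3)={0}
  fail(4) 'ae': from fail(3)=0 chase 'e': 0 ⇒ 9;  out={1}∪out(9)={1}
  fail(6) 'be': from fail(5)=0 chase 'e': 0 ⇒ 9;  out=∅∪out(9)=∅
  fail(10) 'ec': from fail(9)=0 chase 'c': 0 ⇒ 16;  out=∅∪out(16)=∅
  fail(12) 'bc': from fail(5)=0 chase 'c': 0 ⇒ 16;  out=∅∪out(16)=∅
  fail(17) 'ca': from fail(16)=0 chase 'a': 0 ⇒ 3;  out=∅∪out(3)=∅
  fail(22) 'cc': from fail(16)=0 chase 'c': 0 ⇒ 16;  out=∅∪out(16)=∅
  fail(25) 'ce': from fail(16)=0 chase 'e': 0 ⇒ 9;  out={7}∪out(9)={7}
  fail(7) 'bed': from fail(6)=9 chase 'd': 9→0 ⇒ 1;  out=∅∪out(1)=∅
  fail(11) 'ecc': from fail(10)=16 chase 'c': 16 ⇒ 22;  out={3}∪out(22)={3}
  fail(13) 'bca': from fail(12)=16 chase 'a': 16 ⇒ 17;  out=∅∪out(17)=∅
  fail(18) 'caa': from fail(17)=3 chase 'a': 3→0 ⇒ 3;  out=∅∪out(3)=∅
  fail(23) 'ccc': from fail(22)=16 chase 'c': 16 ⇒ 22;  out=∅∪out(22)=∅
  fail(8) 'bede': from fail(7)=1 chase 'e': 1→0 ⇒ 9;  out={2}∪out(9)={2}
  fail(14) 'bcac': from fail(13)=17 chase 'c': 17→3→0 ⇒ 16;  out=∅∪out(16)=∅
  fail(19) 'caad': from fail(18)=3 chase 'd': 3→0 ⇒ 1;  out=∅∪out(1)=∅
  fail(24) 'ccce': from fail(23)=22 chase 'e': 22→16 ⇒ 25;  out={6}∪out(25)={6,7}
  fail(15) 'bcaca': from fail(14)=16 chase 'a': 16 ⇒ 17;  out={4}∪out(17)={4}
  fail(20) 'caadc': from fail(19)=1 chase 'c': 1→0 ⇒ 16;  out=∅∪out(16)=∅
  fail(21) 'caadcd': from fail(20)=16 chase 'd': 16→0 ⇒ 1;  out={5}∪out(1)={5}

Text stream:
i=0 'b': node 0→5
i=1 'e': node 5→6
i=2 'd': node 6→7
i=3 'e': node 7→8  ** P2@[0:3]
i=4 'e': node 8→9 (fail-walked)
i=5 'd': node 9→1 (fail-walked)
i=6 'c': node 1→16 (fail-walked)
i=7 'b': node 16→5 (fail-walked)
i=8 'e': node 5→6
i=9 'd': node 6→7
i=10 'e': node 7→8  ** P2@[7:10]
i=11 'd': node 8→1 (fail-walked)
i=12 'a': node 1→2  ** P0@[11:12]
i=13 'b': node 2→5 (fail-walked)
i=14 'c': node 5→12
i=15 'd': node 12→1 (fail-walked)
i=16 'a': node 1→2  ** P0@[15:16]
i=17 'd': node 2→1 (fail-walked)
i=18 'a': node 1→2  ** P0@[17:18]
i=19 'c': node 2→16 (fail-walked)
i=20 'e': node 16→25  ** P7@[19:20]
i=21 'd': node 25→1 (fail-walked)
i=22 'b': node 1→5 (fail-walked)
i=23 'c': node 5→12
i=24 'a': node 12→13
i=25 'c': node 13→14
i=26 'a': node 14→15  ** P4@[22:26]
i=27 'b': node 15→5 (fail-walked)
i=28 'c': node 5→12
i=29 'c': node 12→22 (fail-walked)
i=30 'c': node 22→23
i=31 'e': node 23→24  ** P6@[28:31],P7@[30:31]
i=32 'c': node 24→10 (fail-walked)
i=33 'c': node 10→11  ** P3@[31:33]
i=34 'b': node 11→5 (fail-walked)
i=35 'c': node 5→12
i=36 'a': node 12→13
i=37 'c': node 13→14
i=38 'b': node 14→5 (fail-walked)
i=39 'c': node 5→12
i=40 'a': node 12→13
i=41 'e': node 13→4 (fail-walked)  ** P1@[40:41]
i=42 'e': node 4→9 (fail-walked)
i=43 'a': node 9→3 (fail-walked)
i=44 'a': node 3→3 (fail-walked)
i=45 'c': node 3→16 (fail-walked)
i=46 'a': node 16→17
i=47 'a': node 17→18
i=48 'd': node 18→19
i=49 'c': node 19→20
i=50 'd': node 20→21  ** P5@[45:50]
i=51 'c': node 21→16 (fail-walked)
i=52 'a': node 16→17
i=53 'a': node 17→18
i=54 'd': node 18→19
i=55 'c': node 19→20
i=56 'd': node 20→21  ** P5@[51:56]
i=57 'c': node 21→16 (fail-walked)
i=58 'b': node 16→5 (fail-walked)
i=59 'b': node 5→5 (fail-walked)
i=60 'e': node 5→6
i=61 'd': node 6→7
i=62 'e': node 7→8  ** P2@[59:62]
i=63 'c': node 8→10 (fail-walked)
i=64 'e': node 10→25 (fail-walked)  ** P7@[63:64]
i=65 'b': node 25→5 (fail-walked)
i=66 'e': node 5→6
i=67 'c': node 6→10 (fail-walked)
i=68 'c': node 10→11  ** P3@[66:68]
i=69 'd': node 11→1 (fail-walked)
i=70 'd': node 1→1 (fail-walked)
i=71 'a': node 1→2  ** P0@[70:71]
i=72 'd': node 2→1 (fail-walked)
i=73 'e': node 1→9 (fail-walked)

All matches (sorted): [[3,2],[10,2],[12,0],[16,0],[18,0],[20,7],[26,4],[31,6],[31,7],[33,3],[41,1],[50,5],[56,5],[62,2],[64,7],[68,3],[71,0]]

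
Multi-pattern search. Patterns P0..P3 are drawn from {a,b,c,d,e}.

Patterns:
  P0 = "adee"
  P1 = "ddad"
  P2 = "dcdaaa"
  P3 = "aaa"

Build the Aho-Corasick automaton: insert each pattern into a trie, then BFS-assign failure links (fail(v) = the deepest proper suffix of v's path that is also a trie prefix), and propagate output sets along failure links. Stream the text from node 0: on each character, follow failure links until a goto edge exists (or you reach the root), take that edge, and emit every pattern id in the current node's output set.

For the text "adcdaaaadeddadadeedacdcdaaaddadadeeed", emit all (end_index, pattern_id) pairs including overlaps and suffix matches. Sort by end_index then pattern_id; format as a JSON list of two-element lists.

Construct AC machine:
Trie nodes:
  0='ε' goto a→1 d→5
  1='a' goto a→14 d→2
  2='ad' goto e→3
  3='ade' goto e→4
  4='adee' goto ·  [P0 ends]
  5='d' goto c→9 d→6
  6='dd' goto a→7
  7='dda' goto d→8
  8='ddad' goto ·  [P1 ends]
  9='dc' goto d→10
  10='dcd' goto a→11
  11='dcda' goto a→12
  12='dcdaa' goto a→13
  13='dcdaaa' goto ·  [P2 ends]
  14='aa' goto a→15
  15='aaa' goto ·  [P3 ends]

BFS fail/out derivation:
  fail(1) 'a': from fail(0)=0 chase 'a': 0 ⇒ 0;  out=∅∪out(0)=∅
  fail(5) 'd': from fail(0)=0 chase 'd': 0 ⇒ 0;  out=∅∪out(0)=∅
  fail(2) 'ad': from fail(1)=0 chase 'd': 0 ⇒ 5;  out=∅∪out(5)=∅
  fail(6) 'dd': from fail(5)=0 chase 'd': 0 ⇒ 5;  out=∅∪out(5)=∅
  fail(9) 'dc': from fail(5)=0 chase 'c': 0 ⇒ 0;  out=∅∪out(0)=∅
  fail(14) 'aa': from fail(1)=0 chase 'a': 0 ⇒ 1;  out=∅∪out(1)=∅
  fail(3) 'ade': from fail(2)=5 chase 'e': 5→0 ⇒ 0;  out=∅∪out(0)=∅
  fail(7) 'dda': from fail(6)=5 chase 'a': 5→0 ⇒ 1;  out=∅∪out(1)=∅
  fail(10) 'dcd': from fail(9)=0 chase 'd': 0 ⇒ 5;  out=∅∪out(5)=∅
  fail(15) 'aaa': from fail(14)=1 chase 'a': 1 ⇒ 14;  out={3}∪out(14)={3}
  fail(4) 'adee': from fail(3)=0 chase 'e': 0 ⇒ 0;  out={0}∪out(0)={0}
  fail(8) 'ddad': from fail(7)=1 chase 'd': 1 ⇒ 2;  out={1}∪out(2)={1}
  fail(11) 'dcda': from fail(10)=5 chase 'a': 5→0 ⇒ 1;  out=∅∪out(1)=∅
  fail(12) 'dcdaa': from fail(11)=1 chase 'a': 1 ⇒ 14;  out=∅∪out(14)=∅
  fail(13) 'dcdaaa': from fail(12)=14 chase 'a': 14 ⇒ 15;  out={2}∪out(15)={2,3}

Run:
[0] read 'a'  n0⇒n1
[1] read 'd'  n1⇒n2
[2] read 'c'  n2⇒n9 ·f
[3] read 'd'  n9⇒n10
[4] read 'a'  n10⇒n11
[5] read 'a'  n11⇒n12
[6] read 'a'  n12⇒n13  → match P2@[1:6],P3@[4:6]
[7] read 'a'  n13⇒n15 ·f  → match P3@[5:7]
[8] read 'd'  n15⇒n2 ·f
[9] read 'e'  n2⇒n3
[10] read 'd'  n3⇒n5 ·f
[11] read 'd'  n5⇒n6
[12] read 'a'  n6⇒n7
[13] read 'd'  n7⇒n8  → match P1@[10:13]
[14] read 'a'  n8⇒n1 ·f
[15] read 'd'  n1⇒n2
[16] read 'e'  n2⇒n3
[17] read 'e'  n3⇒n4  → match P0@[14:17]
[18] read 'd'  n4⇒n5 ·f
[19] read 'a'  n5⇒n1 ·f
[20] read 'c'  n1⇒n0 ·f
[21] read 'd'  n0⇒n5
[22] read 'c'  n5⇒n9
[23] read 'd'  n9⇒n10
[24] read 'a'  n10⇒n11
[25] read 'a'  n11⇒n12
[26] read 'a'  n12⇒n13  → match P2@[21:26],P3@[24:26]
[27] read 'd'  n13⇒n2 ·f
[28] read 'd'  n2⇒n6 ·f
[29] read 'a'  n6⇒n7
[30] read 'd'  n7⇒n8  → match P1@[27:30]
[31] read 'a'  n8⇒n1 ·f
[32] read 'd'  n1⇒n2
[33] read 'e'  n2⇒n3
[34] read 'e'  n3⇒n4  → match P0@[31:34]
[35] read 'e'  n4⇒n0 ·f
[36] read 'd'  n0⇒n5

Result: [[6,2],[6,3],[7,3],[13,1],[17,0],[26,2],[26,3],[30,1],[34,0]]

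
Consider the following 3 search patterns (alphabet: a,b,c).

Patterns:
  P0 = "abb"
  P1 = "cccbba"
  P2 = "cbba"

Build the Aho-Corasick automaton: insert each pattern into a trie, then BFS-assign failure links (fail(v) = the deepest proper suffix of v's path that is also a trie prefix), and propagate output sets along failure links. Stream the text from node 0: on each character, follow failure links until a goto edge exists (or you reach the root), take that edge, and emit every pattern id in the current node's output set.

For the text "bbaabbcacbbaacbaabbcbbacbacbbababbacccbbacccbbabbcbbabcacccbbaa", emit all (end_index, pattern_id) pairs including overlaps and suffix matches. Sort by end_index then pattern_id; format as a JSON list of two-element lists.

Build automaton:
Trie (insert patterns):
  0='ε' goto a→1 c→4
  1='a' goto b→2
  2='ab' goto b→3
  3='abb' goto ·  [P0 ends]
  4='c' goto b→10 c→5
  5='cc' goto c→6
  6='ccc' goto b→7
  7='cccb' goto b→8
  8='cccbb' goto a→9
  9='cccbba' goto ·  [P1 ends]
  10='cb' goto b→11
  11='cbb' goto a→12
  12='cbba' goto ·  [P2 ends]

Failure links (BFS by depth):
  n1('a'): parent n0 fail=0; on 'a' 0 → fail=0;  out ∅∪∅=∅
  n4('c'): parent n0 fail=0; on 'c' 0 → fail=0;  out ∅∪∅=∅
  n2('ab'): parent n1 fail=0; on 'b' 0 → fail=0;  out ∅∪∅=∅
  n5('cc'): parent n4 fail=0; on 'c' 0 → fail=4;  out ∅∪∅=∅
  n10('cb'): parent n4 fail=0; on 'b' 0 → fail=0;  out ∅∪∅=∅
  n3('abb'): parent n2 fail=0; on 'b' 0 → fail=0;  out {0}∪∅={0}
  n6('ccc'): parent n5 fail=4; on 'c' 4 → fail=5;  out ∅∪∅=∅
  n11('cbb'): parent n10 fail=0; on 'b' 0 → fail=0;  out ∅∪∅=∅
  n7('cccb'): parent n6 fail=5; on 'b' 5→4 → fail=10;  out ∅∪∅=∅
  n12('cbba'): parent n11 fail=0; on 'a' 0 → fail=1;  out {2}∪∅={2}
  n8('cccbb'): parent n7 fail=10; on 'b' 10 → fail=11;  out ∅∪∅=∅
  n9('cccbba'): parent n8 fail=11; on 'a' 11 → fail=12;  out {1}∪{2}={1,2}

Scan:
[0] read 'b'  n0⇒n0
[1] read 'b'  n0⇒n0
[2] read 'a'  n0⇒n1
[3] read 'a'  n1⇒n1 (via fail)
[4] read 'b'  n1⇒n2
[5] read 'b'  n2⇒n3  emit P0@[3:5]
[6] read 'c'  n3⇒n4 (via fail)
[7] read 'a'  n4⇒n1 (via fail)
[8] read 'c'  n1⇒n4 (via fail)
[9] read 'b'  n4⇒n10
[10] read 'b'  n10⇒n11
[11] read 'a'  n11⇒n12  emit P2@[8:11]
[12] read 'a'  n12⇒n1 (via fail)
[13] read 'c'  n1⇒n4 (via fail)
[14] read 'b'  n4⇒n10
[15] read 'a'  n10⇒n1 (via fail)
[16] read 'a'  n1⇒n1 (via fail)
[17] read 'b'  n1⇒n2
[18] read 'b'  n2⇒n3  emit P0@[16:18]
[19] read 'c'  n3⇒n4 (via fail)
[20] read 'b'  n4⇒n10
[21] read 'b'  n10⇒n11
[22] read 'a'  n11⇒n12  emit P2@[19:22]
[23] read 'c'  n12⇒n4 (via fail)
[24] read 'b'  n4⇒n10
[25] read 'a'  n10⇒n1 (via fail)
[26] read 'c'  n1⇒n4 (via fail)
[27] read 'b'  n4⇒n10
[28] read 'b'  n10⇒n11
[29] read 'a'  n11⇒n12  emit P2@[26:29]
[30] read 'b'  n12⇒n2 (via fail)
[31] read 'a'  n2⇒n1 (via fail)
[32] read 'b'  n1⇒n2
[33] read 'b'  n2⇒n3  emit P0@[31:33]
[34] read 'a'  n3⇒n1 (via fail)
[35] read 'c'  n1⇒n4 (via fail)
[36] read 'c'  n4⇒n5
[37] read 'c'  n5⇒n6
[38] read 'b'  n6⇒n7
[39] read 'b'  n7⇒n8
[40] read 'a'  n8⇒n9  emit P1@[35:40],P2@[37:40]
[41] read 'c'  n9⇒n4 (via fail)
[42] read 'c'  n4⇒n5
[43] read 'c'  n5⇒n6
[44] read 'b'  n6⇒n7
[45] read 'b'  n7⇒n8
[46] read 'a'  n8⇒n9  emit P1@[41:46],P2@[43:46]
[47] read 'b'  n9⇒n2 (via fail)
[48] read 'b'  n2⇒n3  emit P0@[46:48]
[49] read 'c'  n3⇒n4 (via fail)
[50] read 'b'  n4⇒n10
[51] read 'b'  n10⇒n11
[52] read 'a'  n11⇒n12  emit P2@[49:52]
[53] read 'b'  n12⇒n2 (via fail)
[54] read 'c'  n2⇒n4 (via fail)
[55] read 'a'  n4⇒n1 (via fail)
[56] read 'c'  n1⇒n4 (via fail)
[57] read 'c'  n4⇒n5
[58] read 'c'  n5⇒n6
[59] read 'b'  n6⇒n7
[60] read 'b'  n7⇒n8
[61] read 'a'  n8⇒n9  emit P1@[56:61],P2@[58:61]
[62] read 'a'  n9⇒n1 (via fail)

All matches (sorted): [[5,0],[11,2],[18,0],[22,2],[29,2],[33,0],[40,1],[40,2],[46,1],[46,2],[48,0],[52,2],[61,1],[61,2]]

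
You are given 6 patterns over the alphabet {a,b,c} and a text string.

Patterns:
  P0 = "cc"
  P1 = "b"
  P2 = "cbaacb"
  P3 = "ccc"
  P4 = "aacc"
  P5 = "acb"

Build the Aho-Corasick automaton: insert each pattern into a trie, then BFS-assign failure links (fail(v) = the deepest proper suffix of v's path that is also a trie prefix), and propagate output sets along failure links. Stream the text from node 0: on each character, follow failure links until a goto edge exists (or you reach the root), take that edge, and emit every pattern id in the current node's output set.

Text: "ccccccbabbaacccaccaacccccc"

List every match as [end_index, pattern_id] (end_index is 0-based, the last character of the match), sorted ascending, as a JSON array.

Build:
Trie nodes:
  n0 'ε': a→10 b→3 c→1
  n1 'c': b→4 c→2
  n2 'cc': c→9  [P0 ends]
  n3 'b': ·  [P1 ends]
  n4 'cb': a→5
  n5 'cba': a→6
  n6 'cbaa': c→7
  n7 'cbaac': b→8
  n8 'cbaacb': ·  [P2 ends]
  n9 'ccc': ·  [P3 ends]
  n10 'a': a→11 c→14
  n11 'aa': c→12
  n12 'aac': c→13
  n13 'aacc': ·  [P4 ends]
  n14 'ac': b→15
  n15 'acb': ·  [P5 ends]

Failure links (BFS by depth):
  n1('c'): parent n0 fail=0; on 'c' 0 → fail=0;  out ∅∪∅=∅
  n3('b'): parent n0 fail=0; on 'b' 0 → fail=0;  out {1}∪∅={1}
  n10('a'): parent n0 fail=0; on 'a' 0 → fail=0;  out ∅∪∅=∅
  n2('cc'): parent n1 fail=0; on 'c' 0 → fail=1;  out {0}∪∅={0}
  n4('cb'): parent n1 fail=0; on 'b' 0 → fail=3;  out ∅∪{1}={1}
  n11('aa'): parent n10 fail=0; on 'a' 0 → fail=10;  out ∅∪∅=∅
  n14('ac'): parent n10 fail=0; on 'c' 0 → fail=1;  out ∅∪∅=∅
  n5('cba'): parent n4 fail=3; on 'a' 3→0 → fail=10;  out ∅∪∅=∅
  n9('ccc'): parent n2 fail=1; on 'c' 1 → fail=2;  out {3}∪{0}={0,3}
  n12('aac'): parent n11 fail=10; on 'c' 10 → fail=14;  out ∅∪∅=∅
  n15('acb'): parent n14 fail=1; on 'b' 1 → fail=4;  out {5}∪{1}={1,5}
  n6('cbaa'): parent n5 fail=10; on 'a' 10 → fail=11;  out ∅∪∅=∅
  n13('aacc'): parent n12 fail=14; on 'c' 14→1 → fail=2;  out {4}∪{0}={0,4}
  n7('cbaac'): parent n6 fail=11; on 'c' 11 → fail=12;  out ∅∪∅=∅
  n8('cbaacb'): parent n7 fail=12; on 'b' 12→14 → fail=15;  out {2}∪{1,5}={1,2,5}

Scan:
[0] read 'c'  n0⇒n1
[1] read 'c'  n1⇒n2  emit P0@[0:1]
[2] read 'c'  n2⇒n9  emit P0@[1:2],P3@[0:2]
[3] read 'c'  n9⇒n9 (via fail)  emit P0@[2:3],P3@[1:3]
[4] read 'c'  n9⇒n9 (via fail)  emit P0@[3:4],P3@[2:4]
[5] read 'c'  n9⇒n9 (via fail)  emit P0@[4:5],P3@[3:5]
[6] read 'b'  n9⇒n4 (via fail)  emit P1@[6:6]
[7] read 'a'  n4⇒n5
[8] read 'b'  n5⇒n3 (via fail)  emit P1@[8:8]
[9] read 'b'  n3⇒n3 (via fail)  emit P1@[9:9]
[10] read 'a'  n3⇒n10 (via fail)
[11] read 'a'  n10⇒n11
[12] read 'c'  n11⇒n12
[13] read 'c'  n12⇒n13  emit P0@[12:13],P4@[10:13]
[14] read 'c'  n13⇒n9 (via fail)  emit P0@[13:14],P3@[12:14]
[15] read 'a'  n9⇒n10 (via fail)
[16] read 'c'  n10⇒n14
[17] read 'c'  n14⇒n2 (via fail)  emit P0@[16:17]
[18] read 'a'  n2⇒n10 (via fail)
[19] read 'a'  n10⇒n11
[20] read 'c'  n11⇒n12
[21] read 'c'  n12⇒n13  emit P0@[20:21],P4@[18:21]
[22] read 'c'  n13⇒n9 (via fail)  emit P0@[21:22],P3@[20:22]
[23] read 'c'  n9⇒n9 (via fail)  emit P0@[22:23],P3@[21:23]
[24] read 'c'  n9⇒n9 (via fail)  emit P0@[23:24],P3@[22:24]
[25] read 'c'  n9⇒n9 (via fail)  emit P0@[24:25],P3@[23:25]

Result: [[1,0],[2,0],[2,3],[3,0],[3,3],[4,0],[4,3],[5,0],[5,3],[6,1],[8,1],[9,1],[13,0],[13,4],[14,0],[14,3],[17,0],[21,0],[21,4],[22,0],[22,3],[23,0],[23,3],[24,0],[24,3],[25,0],[25,3]]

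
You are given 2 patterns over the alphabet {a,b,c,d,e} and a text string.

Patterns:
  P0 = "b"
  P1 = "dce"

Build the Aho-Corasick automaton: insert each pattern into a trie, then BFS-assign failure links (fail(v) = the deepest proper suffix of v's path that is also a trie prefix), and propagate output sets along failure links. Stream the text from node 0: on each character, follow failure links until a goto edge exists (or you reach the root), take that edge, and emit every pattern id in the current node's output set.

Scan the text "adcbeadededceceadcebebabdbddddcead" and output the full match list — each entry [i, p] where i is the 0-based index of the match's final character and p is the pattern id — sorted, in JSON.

Construct AC machine:
Trie nodes:
  n0 'ε': b→1 d→2
  n1 'b': ·  [P0 ends]
  n2 'd': c→3
  n3 'dc': e→4
  n4 'dce': ·  [P1 ends]

Failure links (BFS by depth):
  fail(1) 'b': from fail(0)=0 chase 'b': 0 ⇒ 0;  out={0}∪out(0)={0}
  fail(2) 'd': from fail(0)=0 chase 'd': 0 ⇒ 0;  out=∅∪out(0)=∅
  fail(3) 'dc': from fail(2)=0 chase 'c': 0 ⇒ 0;  out=∅∪out(0)=∅
  fail(4) 'dce': from fail(3)=0 chase 'e': 0 ⇒ 0;  out={1}∪out(0)={1}

Text stream:
i=0 'a': node 0→0
i=1 'd': node 0→2
i=2 'c': node 2→3
i=3 'b': node 3→1 (via fail)  ** P0@[3:3]
i=4 'e': node 1→0 (via fail)
i=5 'a': node 0→0
i=6 'd': node 0→2
i=7 'e': node 2→0 (via fail)
i=8 'd': node 0→2
i=9 'e': node 2→0 (via fail)
i=10 'd': node 0→2
i=11 'c': node 2→3
i=12 'e': node 3→4  ** P1@[10:12]
i=13 'c': node 4→0 (via fail)
i=14 'e': node 0→0
i=15 'a': node 0→0
i=16 'd': node 0→2
i=17 'c': node 2→3
i=18 'e': node 3→4  ** P1@[16:18]
i=19 'b': node 4→1 (via fail)  ** P0@[19:19]
i=20 'e': node 1→0 (via fail)
i=21 'b': node 0→1  ** P0@[21:21]
i=22 'a': node 1→0 (via fail)
i=23 'b': node 0→1  ** P0@[23:23]
i=24 'd': node 1→2 (via fail)
i=25 'b': node 2→1 (via fail)  ** P0@[25:25]
i=26 'd': node 1→2 (via fail)
i=27 'd': node 2→2 (via fail)
i=28 'd': node 2→2 (via fail)
i=29 'd': node 2→2 (via fail)
i=30 'c': node 2→3
i=31 'e': node 3→4  ** P1@[29:31]
i=32 'a': node 4→0 (via fail)
i=33 'd': node 0→2

Matches: [[3,0],[12,1],[18,1],[19,0],[21,0],[23,0],[25,0],[31,1]]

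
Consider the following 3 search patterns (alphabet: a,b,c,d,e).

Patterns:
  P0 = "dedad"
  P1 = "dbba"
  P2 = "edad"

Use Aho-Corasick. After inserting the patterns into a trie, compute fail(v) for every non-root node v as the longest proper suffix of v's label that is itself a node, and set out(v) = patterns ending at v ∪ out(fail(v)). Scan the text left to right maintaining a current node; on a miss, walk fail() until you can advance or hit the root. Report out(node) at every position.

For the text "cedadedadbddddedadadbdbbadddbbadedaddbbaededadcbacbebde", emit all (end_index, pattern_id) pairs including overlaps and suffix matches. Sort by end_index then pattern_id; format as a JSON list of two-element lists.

Build:
Trie nodes:
  n0 'ε': d→1 e→9
  n1 'd': b→6 e→2
  n2 'de': d→3
  n3 'ded': a→4
  n4 'deda': d→5
  n5 'dedad': ·  [P0 ends]
  n6 'db': b→7
  n7 'dbb': a→8
  n8 'dbba': ·  [P1 ends]
  n9 'e': d→10
  n10 'ed': a→11
  n11 'eda': d→12
  n12 'edad': ·  [P2 ends]

BFS fail/out derivation:
  n1('d'): parent n0 fail=0; on 'd' 0 → fail=0;  out ∅∪∅=∅
  n9('e'): parent n0 fail=0; on 'e' 0 → fail=0;  out ∅∪∅=∅
  n2('de'): parent n1 fail=0; on 'e' 0 → fail=9;  out ∅∪∅=∅
  n6('db'): parent n1 fail=0; on 'b' 0 → fail=0;  out ∅∪∅=∅
  n10('ed'): parent n9 fail=0; on 'd' 0 → fail=1;  out ∅∪∅=∅
  n3('ded'): parent n2 fail=9; on 'd' 9 → fail=10;  out ∅∪∅=∅
  n7('dbb'): parent n6 fail=0; on 'b' 0 → fail=0;  out ∅∪∅=∅
  n11('eda'): parent n10 fail=1; on 'a' 1→0 → fail=0;  out ∅∪∅=∅
  n4('deda'): parent n3 fail=10; on 'a' 10 → fail=11;  out ∅∪∅=∅
  n8('dbba'): parent n7 fail=0; on 'a' 0 → fail=0;  out {1}∪∅={1}
  n12('edad'): parent n11 fail=0; on 'd' 0 → fail=1;  out {2}∪∅={2}
  n5('dedad'): parent n4 fail=11; on 'd' 11 → fail=12;  out {0}∪{2}={0,2}

Scan:
pos 0 'c': at 0
pos 1 'e': at 9
pos 2 'd': at 10
pos 3 'a': at 11
pos 4 'd': at 12  ** P2@[1:4]
pos 5 'e': at 2 (fail-walked)
pos 6 'd': at 3
pos 7 'a': at 4
pos 8 'd': at 5  ** P0@[4:8],P2@[5:8]
pos 9 'b': at 6 (fail-walked)
pos 10 'd': at 1 (fail-walked)
pos 11 'd': at 1 (fail-walked)
pos 12 'd': at 1 (fail-walked)
pos 13 'd': at 1 (fail-walked)
pos 14 'e': at 2
pos 15 'd': at 3
pos 16 'a': at 4
pos 17 'd': at 5  ** P0@[13:17],P2@[14:17]
pos 18 'a': at 0 (fail-walked)
pos 19 'd': at 1
pos 20 'b': at 6
pos 21 'd': at 1 (fail-walked)
pos 22 'b': at 6
pos 23 'b': at 7
pos 24 'a': at 8  ** P1@[21:24]
pos 25 'd': at 1 (fail-walked)
pos 26 'd': at 1 (fail-walked)
pos 27 'd': at 1 (fail-walked)
pos 28 'b': at 6
pos 29 'b': at 7
pos 30 'a': at 8  ** P1@[27:30]
pos 31 'd': at 1 (fail-walked)
pos 32 'e': at 2
pos 33 'd': at 3
pos 34 'a': at 4
pos 35 'd': at 5  ** P0@[31:35],P2@[32:35]
pos 36 'd': at 1 (fail-walked)
pos 37 'b': at 6
pos 38 'b': at 7
pos 39 'a': at 8  ** P1@[36:39]
pos 40 'e': at 9 (fail-walked)
pos 41 'd': at 10
pos 42 'e': at 2 (fail-walked)
pos 43 'd': at 3
pos 44 'a': at 4
pos 45 'd': at 5  ** P0@[41:45],P2@[42:45]
pos 46 'c': at 0 (fail-walked)
pos 47 'b': at 0
pos 48 'a': at 0
pos 49 'c': at 0
pos 50 'b': at 0
pos 51 'e': at 9
pos 52 'b': at 0 (fail-walked)
pos 53 'd': at 1
pos 54 'e': at 2

All matches (sorted): [[4,2],[8,0],[8,2],[17,0],[17,2],[24,1],[30,1],[35,0],[35,2],[39,1],[45,0],[45,2]]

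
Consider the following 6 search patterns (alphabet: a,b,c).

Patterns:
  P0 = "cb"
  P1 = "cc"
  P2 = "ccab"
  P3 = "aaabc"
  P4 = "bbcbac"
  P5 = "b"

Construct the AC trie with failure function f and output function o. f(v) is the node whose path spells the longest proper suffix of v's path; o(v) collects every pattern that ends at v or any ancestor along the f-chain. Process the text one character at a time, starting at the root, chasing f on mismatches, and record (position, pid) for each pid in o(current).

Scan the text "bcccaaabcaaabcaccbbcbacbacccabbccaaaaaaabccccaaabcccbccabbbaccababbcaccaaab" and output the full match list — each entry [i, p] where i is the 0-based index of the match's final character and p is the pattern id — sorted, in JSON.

Build automaton:
Trie (insert patterns):
  n0 'ε': a→6 b→11 c→1
  n1 'c': b→2 c→3
  n2 'cb': ·  ←P0
  n3 'cc': a→4  ←P1
  n4 'cca': b→5
  n5 'ccab': ·  ←P2
  n6 'a': a→7
  n7 'aa': a→8
  n8 'aaa': b→9
  n9 'aaab': c→10
  n10 'aaabc': ·  ←P3
  n11 'b': b→12  ←P5
  n12 'bb': c→13
  n13 'bbc': b→14
  n14 'bbcb': a→15
  n15 'bbcba': c→16
  n16 'bbcbac': ·  ←P4

Failure links (BFS by depth):
  n1('c'): parent n0 fail=0; on 'c' 0 → fail=0;  out ∅∪∅=∅
  n6('a'): parent n0 fail=0; on 'a' 0 → fail=0;  out ∅∪∅=∅
  n11('b'): parent n0 fail=0; on 'b' 0 → fail=0;  out {5}∪∅={5}
  n2('cb'): parent n1 fail=0; on 'b' 0 → fail=11;  out {0}∪{5}={0,5}
  n3('cc'): parent n1 fail=0; on 'c' 0 → fail=1;  out {1}∪∅={1}
  n7('aa'): parent n6 fail=0; on 'a' 0 → fail=6;  out ∅∪∅=∅
  n12('bb'): parent n11 fail=0; on 'b' 0 → fail=11;  out ∅∪{5}={5}
  n4('cca'): parent n3 fail=1; on 'a' 1→0 → fail=6;  out ∅∪∅=∅
  n8('aaa'): parent n7 fail=6; on 'a' 6 → fail=7;  out ∅∪∅=∅
  n13('bbc'): parent n12 fail=11; on 'c' 11→0 → fail=1;  out ∅∪∅=∅
  n5('ccab'): parent n4 fail=6; on 'b' 6→0 → fail=11;  out {2}∪{5}={2,5}
  n9('aaab'): parent n8 fail=7; on 'b' 7→6→0 → fail=11;  out ∅∪{5}={5}
  n14('bbcb'): parent n13 fail=1; on 'b' 1 → fail=2;  out ∅∪{0,5}={0,5}
  n10('aaabc'): parent n9 fail=11; on 'c' 11→0 → fail=1;  out {3}∪∅={3}
  n15('bbcba'): parent n14 fail=2; on 'a' 2→11→0 → fail=6;  out ∅∪∅=∅
  n16('bbcbac'): parent n15 fail=6; on 'c' 6→0 → fail=1;  out {4}∪∅={4}

Text stream:
i=0 'b': node 0→11  emit P5@[0:0]
i=1 'c': node 11→1 ·f
i=2 'c': node 1→3  emit P1@[1:2]
i=3 'c': node 3→3 ·f  emit P1@[2:3]
i=4 'a': node 3→4
i=5 'a': node 4→7 ·f
i=6 'a': node 7→8
i=7 'b': node 8→9  emit P5@[7:7]
i=8 'c': node 9→10  emit P3@[4:8]
i=9 'a': node 10→6 ·f
i=10 'a': node 6→7
i=11 'a': node 7→8
i=12 'b': node 8→9  emit P5@[12:12]
i=13 'c': node 9→10  emit P3@[9:13]
i=14 'a': node 10→6 ·f
i=15 'c': node 6→1 ·f
i=16 'c': node 1→3  emit P1@[15:16]
i=17 'b': node 3→2 ·f  emit P0@[16:17],P5@[17:17]
i=18 'b': node 2→12 ·f  emit P5@[18:18]
i=19 'c': node 12→13
i=20 'b': node 13→14  emit P0@[19:20],P5@[20:20]
i=21 'a': node 14→15
i=22 'c': node 15→16  emit P4@[17:22]
i=23 'b': node 16→2 ·f  emit P0@[22:23],P5@[23:23]
i=24 'a': node 2→6 ·f
i=25 'c': node 6→1 ·f
i=26 'c': node 1→3  emit P1@[25:26]
i=27 'c': node 3→3 ·f  emit P1@[26:27]
i=28 'a': node 3→4
i=29 'b': node 4→5  emit P2@[26:29],P5@[29:29]
i=30 'b': node 5→12 ·f  emit P5@[30:30]
i=31 'c': node 12→13
i=32 'c': node 13→3 ·f  emit P1@[31:32]
i=33 'a': node 3→4
i=34 'a': node 4→7 ·f
i=35 'a': node 7→8
i=36 'a': node 8→8 ·f
i=37 'a': node 8→8 ·f
i=38 'a': node 8→8 ·f
i=39 'a': node 8→8 ·f
i=40 'b': node 8→9  emit P5@[40:40]
i=41 'c': node 9→10  emit P3@[37:41]
i=42 'c': node 10→3 ·f  emit P1@[41:42]
i=43 'c': node 3→3 ·f  emit P1@[42:43]
i=44 'c': node 3→3 ·f  emit P1@[43:44]
i=45 'a': node 3→4
i=46 'a': node 4→7 ·f
i=47 'a': node 7→8
i=48 'b': node 8→9  emit P5@[48:48]
i=49 'c': node 9→10  emit P3@[45:49]
i=50 'c': node 10→3 ·f  emit P1@[49:50]
i=51 'c': node 3→3 ·f  emit P1@[50:51]
i=52 'b': node 3→2 ·f  emit P0@[51:52],P5@[52:52]
i=53 'c': node 2→1 ·f
i=54 'c': node 1→3  emit P1@[53:54]
i=55 'a': node 3→4
i=56 'b': node 4→5  emit P2@[53:56],P5@[56:56]
i=57 'b': node 5→12 ·f  emit P5@[57:57]
i=58 'b': node 12→12 ·f  emit P5@[58:58]
i=59 'a': node 12→6 ·f
i=60 'c': node 6→1 ·f
i=61 'c': node 1→3  emit P1@[60:61]
i=62 'a': node 3→4
i=63 'b': node 4→5  emit P2@[60:63],P5@[63:63]
i=64 'a': node 5→6 ·f
i=65 'b': node 6→11 ·f  emit P5@[65:65]
i=66 'b': node 11→12  emit P5@[66:66]
i=67 'c': node 12→13
i=68 'a': node 13→6 ·f
i=69 'c': node 6→1 ·f
i=70 'c': node 1→3  emit P1@[69:70]
i=71 'a': node 3→4
i=72 'a': node 4→7 ·f
i=73 'a': node 7→8
i=74 'b': node 8→9  emit P5@[74:74]

Result: [[0,5],[2,1],[3,1],[7,5],[8,3],[12,5],[13,3],[16,1],[17,0],[17,5],[18,5],[20,0],[20,5],[22,4],[23,0],[23,5],[26,1],[27,1],[29,2],[29,5],[30,5],[32,1],[40,5],[41,3],[42,1],[43,1],[44,1],[48,5],[49,3],[50,1],[51,1],[52,0],[52,5],[54,1],[56,2],[56,5],[57,5],[58,5],[61,1],[63,2],[63,5],[65,5],[66,5],[70,1],[74,5]]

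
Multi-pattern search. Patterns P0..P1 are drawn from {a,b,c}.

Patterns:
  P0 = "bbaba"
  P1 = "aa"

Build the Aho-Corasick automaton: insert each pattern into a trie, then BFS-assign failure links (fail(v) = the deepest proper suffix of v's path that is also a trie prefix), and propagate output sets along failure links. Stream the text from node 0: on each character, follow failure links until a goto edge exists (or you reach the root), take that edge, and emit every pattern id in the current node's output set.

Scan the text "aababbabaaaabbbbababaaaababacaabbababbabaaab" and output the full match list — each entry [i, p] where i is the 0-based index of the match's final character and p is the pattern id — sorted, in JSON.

Construct AC machine:
Trie (insert patterns):
  n0 'ε': a→6 b→1
  n1 'b': b→2
  n2 'bb': a→3
  n3 'bba': b→4
  n4 'bbab': a→5
  n5 'bbaba': ·  [P0 ends]
  n6 'a': a→7
  n7 'aa': ·  [P1 ends]

Failure links (BFS by depth):
  fail(1) 'b': from fail(0)=0 chase 'b': 0 ⇒ 0;  out=∅∪out(0)=∅
  fail(6) 'a': from fail(0)=0 chase 'a': 0 ⇒ 0;  out=∅∪out(0)=∅
  fail(2) 'bb': from fail(1)=0 chase 'b': 0 ⇒ 1;  out=∅∪out(1)=∅
  fail(7) 'aa': from fail(6)=0 chase 'a': 0 ⇒ 6;  out={1}∪out(6)={1}
  fail(3) 'bba': from fail(2)=1 chase 'a': 1→0 ⇒ 6;  out=∅∪out(6)=∅
  fail(4) 'bbab': from fail(3)=6 chase 'b': 6→0 ⇒ 1;  out=∅∪out(1)=∅
  fail(5) 'bbaba': from fail(4)=1 chase 'a': 1→0 ⇒ 6;  out={0}∪out(6)={0}

Scan:
i=0 'a': node 0→6
i=1 'a': node 6→7  ** P1@[0:1]
i=2 'b': node 7→1 (via fail)
i=3 'a': node 1→6 (via fail)
i=4 'b': node 6→1 (via fail)
i=5 'b': node 1→2
i=6 'a': node 2→3
i=7 'b': node 3→4
i=8 'a': node 4→5  ** P0@[4:8]
i=9 'a': node 5→7 (via fail)  ** P1@[8:9]
i=10 'a': node 7→7 (via fail)  ** P1@[9:10]
i=11 'a': node 7→7 (via fail)  ** P1@[10:11]
i=12 'b': node 7→1 (via fail)
i=13 'b': node 1→2
i=14 'b': node 2→2 (via fail)
i=15 'b': node 2→2 (via fail)
i=16 'a': node 2→3
i=17 'b': node 3→4
i=18 'a': node 4→5  ** P0@[14:18]
i=19 'b': node 5→1 (via fail)
i=20 'a': node 1→6 (via fail)
i=21 'a': node 6→7  ** P1@[20:21]
i=22 'a': node 7→7 (via fail)  ** P1@[21:22]
i=23 'a': node 7→7 (via fail)  ** P1@[22:23]
i=24 'b': node 7→1 (via fail)
i=25 'a': node 1→6 (via fail)
i=26 'b': node 6→1 (via fail)
i=27 'a': node 1→6 (via fail)
i=28 'c': node 6→0 (via fail)
i=29 'a': node 0→6
i=30 'a': node 6→7  ** P1@[29:30]
i=31 'b': node 7→1 (via fail)
i=32 'b': node 1→2
i=33 'a': node 2→3
i=34 'b': node 3→4
i=35 'a': node 4→5  ** P0@[31:35]
i=36 'b': node 5→1 (via fail)
i=37 'b': node 1→2
i=38 'a': node 2→3
i=39 'b': node 3→4
i=40 'a': node 4→5  ** P0@[36:40]
i=41 'a': node 5→7 (via fail)  ** P1@[40:41]
i=42 'a': node 7→7 (via fail)  ** P1@[41:42]
i=43 'b': node 7→1 (via fail)

Matches: [[1,1],[8,0],[9,1],[10,1],[11,1],[18,0],[21,1],[22,1],[23,1],[30,1],[35,0],[40,0],[41,1],[42,1]]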